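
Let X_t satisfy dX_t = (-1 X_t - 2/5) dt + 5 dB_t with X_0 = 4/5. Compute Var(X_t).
Var(X_t) = 25/2 - 25*exp(-2*t)/2

The variance V(t) = Var(X_t) satisfies V'(t) = 2 a V(t) + c^2 with V(0) = 0 (drift coefficient is linear in X, diffusion is constant). With a = -1, c = 5, the solution is
  V(t) = (c^2 / (2 a)) * (exp(2 a t) - 1)
       = (5^2 / (2*(-1))) * (exp((-2) t) - 1)
       = 25/2 - 25*exp(-2*t)/2.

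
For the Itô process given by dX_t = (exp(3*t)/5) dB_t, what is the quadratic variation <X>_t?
<X>_t = exp(6*t)/150 - 1/150

For an Itô process dX_t = a(t) dt + b(t) dB_t, the quadratic variation is <X>_t = int_0^t b(s)^2 ds (the drift term does not contribute). Here b(s) = exp(3*s)/5, so
  b(s)^2 = exp(6*s)/25.
Integrating from 0 to t:
  <X>_t = int_0^t (exp(6*s)/25) ds = exp(6*t)/150 - 1/150.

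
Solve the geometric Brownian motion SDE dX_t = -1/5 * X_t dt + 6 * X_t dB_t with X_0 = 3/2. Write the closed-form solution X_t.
X_t = 3/2 * exp((-91/5) * t + (6) * B_t)

For GBM dX = mu X dt + sigma X dB with X_0 = x_0, apply Itô to Y = log X: dY = (mu - sigma^2/2) dt + sigma dB, so Y_t = log(x_0) + (mu - sigma^2/2) t + sigma B_t and hence X_t = x_0 * exp((mu - sigma^2/2) t + sigma B_t).
With mu = -1/5, sigma = 6, x_0 = 3/2, this gives:
  X_t = 3/2 * exp((-91/5) * t + (6) * B_t).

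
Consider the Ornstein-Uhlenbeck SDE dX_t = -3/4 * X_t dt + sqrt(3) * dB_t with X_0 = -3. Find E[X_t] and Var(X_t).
E[X_t] = -3*exp(-3*t/4); Var(X_t) = 2 - 2*exp(-3*t/2)

The OU SDE dX = -theta X dt + sigma dB admits the integrating factor exp(theta t): d(exp(theta t) X_t) = sigma exp(theta t) dB_t. Integrating from 0 to t:
  X_t = x_0 * exp(-theta t) + sigma * int_0^t exp(-theta (t-s)) dB_s.
The Itô integral has mean 0 and (by the Itô isometry) variance sigma^2 * int_0^t exp(-2 theta (t - s)) ds = sigma^2 * (1 - exp(-2 theta t)) / (2 theta).
With theta = 3/4, sigma = sqrt(3), x_0 = -3:
  E[X_t] = -3 * exp(-3/4 t) = -3*exp(-3*t/4)
  Var(X_t) = (sqrt(3))^2 * (1 - exp(-2*3/4 t)) / (2 * 3/4) = 2 - 2*exp(-3*t/2).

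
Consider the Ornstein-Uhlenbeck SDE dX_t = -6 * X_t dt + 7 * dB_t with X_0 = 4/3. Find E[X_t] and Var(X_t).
E[X_t] = 4*exp(-6*t)/3; Var(X_t) = 49/12 - 49*exp(-12*t)/12

The OU SDE dX = -theta X dt + sigma dB admits the integrating factor exp(theta t): d(exp(theta t) X_t) = sigma exp(theta t) dB_t. Integrating from 0 to t:
  X_t = x_0 * exp(-theta t) + sigma * int_0^t exp(-theta (t-s)) dB_s.
The Itô integral has mean 0 and (by the Itô isometry) variance sigma^2 * int_0^t exp(-2 theta (t - s)) ds = sigma^2 * (1 - exp(-2 theta t)) / (2 theta).
With theta = 6, sigma = 7, x_0 = 4/3:
  E[X_t] = 4/3 * exp(-6 t) = 4*exp(-6*t)/3
  Var(X_t) = (7)^2 * (1 - exp(-2*6 t)) / (2 * 6) = 49/12 - 49*exp(-12*t)/12.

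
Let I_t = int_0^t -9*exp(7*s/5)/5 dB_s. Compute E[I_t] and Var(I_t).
E[I_t] = 0; Var(I_t) = 81*exp(14*t/5)/70 - 81/70

The Itô integral of a deterministic integrand f(s) has mean 0 because each increment f(s) * (B_{s+ds} - B_s) has mean 0. By the Itô isometry:
  Var( int_0^t f(s) dB_s ) = E[ (int_0^t f(s) dB_s)^2 ] = int_0^t f(s)^2 ds.
Here f(s) = -9*exp(7*s/5)/5, so f(s)^2 = 81*exp(14*s/5)/25. Integrate:
  int_0^t (81*exp(14*s/5)/25) ds = 81*exp(14*t/5)/70 - 81/70.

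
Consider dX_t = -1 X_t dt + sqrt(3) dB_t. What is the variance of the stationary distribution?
lim Var(X_t) = 3/2

The OU SDE dX = -theta X dt + sigma dB admits the integrating factor exp(theta t): d(exp(theta t) X_t) = sigma exp(theta t) dB_t. Integrating from 0 to t gives X_t = x_0 * exp(-theta t) + sigma * int_0^t exp(-theta (t-s)) dB_s for any initial x_0. The Itô integral has variance (by the Itô isometry) sigma^2 * int_0^t exp(-2 theta (t - s)) ds = sigma^2 * (1 - exp(-2 theta t)) / (2 theta), independent of x_0.
With theta = 1, sigma = sqrt(3):
  Var(X_t) = (sqrt(3))^2 * (1 - exp(-2*1 t)) / (2 * 1) = 3/2 - 3*exp(-2*t)/2.
As t -> infinity, exp(-2*1 t) -> 0, so the stationary variance is sigma^2 / (2 theta) = 3/2.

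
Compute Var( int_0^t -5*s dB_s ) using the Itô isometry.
Var = 25*t^3/3

The Itô integral of a deterministic integrand f(s) has mean 0 because each increment f(s) * (B_{s+ds} - B_s) has mean 0. By the Itô isometry:
  Var( int_0^t f(s) dB_s ) = E[ (int_0^t f(s) dB_s)^2 ] = int_0^t f(s)^2 ds.
Here f(s) = -5*s, so f(s)^2 = 25*s^2. Integrate:
  int_0^t (25*s^2) ds = 25*t^3/3.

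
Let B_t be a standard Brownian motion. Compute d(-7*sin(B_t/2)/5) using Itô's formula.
d(-7*sin(B_t/2)/5) = (7*sin(B_t/2)/40) dt + (-7*cos(B_t/2)/10) dB_t

Itô's formula for f(B_t) gives d f(B_t) = f'(B_t) dB_t + (1/2) f''(B_t) dt. Compute derivatives of f(x) = -7*sin(x/2)/5:
  f'(x)  = -7*cos(x/2)/10
  f''(x) = 7*sin(x/2)/20
Substitute x = B_t and multiply the f'' term by 1/2:
  drift     = (1/2) * (7*sin(x/2)/20) evaluated at B_t = 7*sin(B_t/2)/40
  diffusion = (-7*cos(x/2)/10) evaluated at B_t = -7*cos(B_t/2)/10
Therefore d(-7*sin(B_t/2)/5) = (7*sin(B_t/2)/40) dt + (-7*cos(B_t/2)/10) dB_t.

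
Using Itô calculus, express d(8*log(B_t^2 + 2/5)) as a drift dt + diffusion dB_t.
d(8*log(B_t^2 + 2/5)) = (40*(2 - 5*B_t^2)/(5*B_t^2 + 2)^2) dt + (80*B_t/(5*B_t^2 + 2)) dB_t

Itô's formula for f(B_t) gives d f(B_t) = f'(B_t) dB_t + (1/2) f''(B_t) dt. Compute derivatives of f(x) = 8*log(x^2 + 2/5):
  f'(x)  = 80*x/(5*x^2 + 2)
  f''(x) = 80*(2 - 5*x^2)/(5*x^2 + 2)^2
Substitute x = B_t and multiply the f'' term by 1/2:
  drift     = (1/2) * (80*(2 - 5*x^2)/(5*x^2 + 2)^2) evaluated at B_t = 40*(2 - 5*B_t^2)/(5*B_t^2 + 2)^2
  diffusion = (80*x/(5*x^2 + 2)) evaluated at B_t = 80*B_t/(5*B_t^2 + 2)
Therefore d(8*log(B_t^2 + 2/5)) = (40*(2 - 5*B_t^2)/(5*B_t^2 + 2)^2) dt + (80*B_t/(5*B_t^2 + 2)) dB_t.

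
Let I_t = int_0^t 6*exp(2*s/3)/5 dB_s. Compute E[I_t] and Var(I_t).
E[I_t] = 0; Var(I_t) = 27*exp(4*t/3)/25 - 27/25

The Itô integral of a deterministic integrand f(s) has mean 0 because each increment f(s) * (B_{s+ds} - B_s) has mean 0. By the Itô isometry:
  Var( int_0^t f(s) dB_s ) = E[ (int_0^t f(s) dB_s)^2 ] = int_0^t f(s)^2 ds.
Here f(s) = 6*exp(2*s/3)/5, so f(s)^2 = 36*exp(4*s/3)/25. Integrate:
  int_0^t (36*exp(4*s/3)/25) ds = 27*exp(4*t/3)/25 - 27/25.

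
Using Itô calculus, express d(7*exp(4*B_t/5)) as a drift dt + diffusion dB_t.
d(7*exp(4*B_t/5)) = (56*exp(4*B_t/5)/25) dt + (28*exp(4*B_t/5)/5) dB_t

Itô's formula for f(B_t) gives d f(B_t) = f'(B_t) dB_t + (1/2) f''(B_t) dt. Compute derivatives of f(x) = 7*exp(4*x/5):
  f'(x)  = 28*exp(4*x/5)/5
  f''(x) = 112*exp(4*x/5)/25
Substitute x = B_t and multiply the f'' term by 1/2:
  drift     = (1/2) * (112*exp(4*x/5)/25) evaluated at B_t = 56*exp(4*B_t/5)/25
  diffusion = (28*exp(4*x/5)/5) evaluated at B_t = 28*exp(4*B_t/5)/5
Therefore d(7*exp(4*B_t/5)) = (56*exp(4*B_t/5)/25) dt + (28*exp(4*B_t/5)/5) dB_t.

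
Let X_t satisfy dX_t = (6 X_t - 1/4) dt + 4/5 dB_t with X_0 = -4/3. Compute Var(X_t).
Var(X_t) = 4*exp(12*t)/75 - 4/75

The variance V(t) = Var(X_t) satisfies V'(t) = 2 a V(t) + c^2 with V(0) = 0 (drift coefficient is linear in X, diffusion is constant). With a = 6, c = 4/5, the solution is
  V(t) = (c^2 / (2 a)) * (exp(2 a t) - 1)
       = ((4/5)^2 / (2*6)) * (exp(12 t) - 1)
       = 4*exp(12*t)/75 - 4/75.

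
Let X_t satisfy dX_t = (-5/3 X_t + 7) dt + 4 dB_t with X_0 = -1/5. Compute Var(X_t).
Var(X_t) = 24/5 - 24*exp(-10*t/3)/5

The variance V(t) = Var(X_t) satisfies V'(t) = 2 a V(t) + c^2 with V(0) = 0 (drift coefficient is linear in X, diffusion is constant). With a = -5/3, c = 4, the solution is
  V(t) = (c^2 / (2 a)) * (exp(2 a t) - 1)
       = (4^2 / (2*(-5/3))) * (exp((-10/3) t) - 1)
       = 24/5 - 24*exp(-10*t/3)/5.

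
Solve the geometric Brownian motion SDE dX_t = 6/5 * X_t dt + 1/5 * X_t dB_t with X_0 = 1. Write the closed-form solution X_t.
X_t = 1 * exp((59/50) * t + (1/5) * B_t)

For GBM dX = mu X dt + sigma X dB with X_0 = x_0, apply Itô to Y = log X: dY = (mu - sigma^2/2) dt + sigma dB, so Y_t = log(x_0) + (mu - sigma^2/2) t + sigma B_t and hence X_t = x_0 * exp((mu - sigma^2/2) t + sigma B_t).
With mu = 6/5, sigma = 1/5, x_0 = 1, this gives:
  X_t = 1 * exp((59/50) * t + (1/5) * B_t).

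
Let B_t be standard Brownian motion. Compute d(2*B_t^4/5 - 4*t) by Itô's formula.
d(2*B_t^4/5 - 4*t) = (12*B_t^2/5 - 4) dt + (8*B_t^3/5) dB_t

Itô's formula for f(t, x): d f(t, B_t) = (f_t + (1/2) f_xx) dt + f_x dB_t. Compute partials of f(t, x) = -4*t + 2*x^4/5:
  f_t(t,x)  = -4
  f_x(t,x)  = 8*x^3/5
  f_xx(t,x) = 24*x^2/5
Assemble drift = f_t + (1/2) f_xx = 12*x^2/5 - 4 and diffusion = f_x = 8*x^3/5. Substituting x = B_t:
  d(2*B_t^4/5 - 4*t) = (12*B_t^2/5 - 4) dt + (8*B_t^3/5) dB_t.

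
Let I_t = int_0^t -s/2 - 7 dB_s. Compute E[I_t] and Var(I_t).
E[I_t] = 0; Var(I_t) = t*(t^2 + 42*t + 588)/12

The Itô integral of a deterministic integrand f(s) has mean 0 because each increment f(s) * (B_{s+ds} - B_s) has mean 0. By the Itô isometry:
  Var( int_0^t f(s) dB_s ) = E[ (int_0^t f(s) dB_s)^2 ] = int_0^t f(s)^2 ds.
Here f(s) = -s/2 - 7, so f(s)^2 = (s + 14)^2/4. Integrate:
  int_0^t ((s + 14)^2/4) ds = t*(t^2 + 42*t + 588)/12.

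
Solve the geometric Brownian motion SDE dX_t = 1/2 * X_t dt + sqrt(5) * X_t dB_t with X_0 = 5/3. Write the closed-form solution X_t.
X_t = 5/3 * exp((-2) * t + (sqrt(5)) * B_t)

For GBM dX = mu X dt + sigma X dB with X_0 = x_0, apply Itô to Y = log X: dY = (mu - sigma^2/2) dt + sigma dB, so Y_t = log(x_0) + (mu - sigma^2/2) t + sigma B_t and hence X_t = x_0 * exp((mu - sigma^2/2) t + sigma B_t).
With mu = 1/2, sigma = sqrt(5), x_0 = 5/3, this gives:
  X_t = 5/3 * exp((-2) * t + (sqrt(5)) * B_t).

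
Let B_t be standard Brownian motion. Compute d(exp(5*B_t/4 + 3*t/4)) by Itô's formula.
d(exp(5*B_t/4 + 3*t/4)) = (49*exp(5*B_t/4 + 3*t/4)/32) dt + (5*exp(5*B_t/4 + 3*t/4)/4) dB_t

Itô's formula for f(t, x): d f(t, B_t) = (f_t + (1/2) f_xx) dt + f_x dB_t. Compute partials of f(t, x) = exp(3*t/4 + 5*x/4):
  f_t(t,x)  = 3*exp(3*t/4 + 5*x/4)/4
  f_x(t,x)  = 5*exp(3*t/4 + 5*x/4)/4
  f_xx(t,x) = 25*exp(3*t/4 + 5*x/4)/16
Assemble drift = f_t + (1/2) f_xx = 49*exp(3*t/4 + 5*x/4)/32 and diffusion = f_x = 5*exp(3*t/4 + 5*x/4)/4. Substituting x = B_t:
  d(exp(5*B_t/4 + 3*t/4)) = (49*exp(5*B_t/4 + 3*t/4)/32) dt + (5*exp(5*B_t/4 + 3*t/4)/4) dB_t.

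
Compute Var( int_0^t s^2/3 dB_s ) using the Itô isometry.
Var = t^5/45

The Itô integral of a deterministic integrand f(s) has mean 0 because each increment f(s) * (B_{s+ds} - B_s) has mean 0. By the Itô isometry:
  Var( int_0^t f(s) dB_s ) = E[ (int_0^t f(s) dB_s)^2 ] = int_0^t f(s)^2 ds.
Here f(s) = s^2/3, so f(s)^2 = s^4/9. Integrate:
  int_0^t (s^4/9) ds = t^5/45.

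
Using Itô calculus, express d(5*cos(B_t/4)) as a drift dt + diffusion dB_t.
d(5*cos(B_t/4)) = (-5*cos(B_t/4)/32) dt + (-5*sin(B_t/4)/4) dB_t

Itô's formula for f(B_t) gives d f(B_t) = f'(B_t) dB_t + (1/2) f''(B_t) dt. Compute derivatives of f(x) = 5*cos(x/4):
  f'(x)  = -5*sin(x/4)/4
  f''(x) = -5*cos(x/4)/16
Substitute x = B_t and multiply the f'' term by 1/2:
  drift     = (1/2) * (-5*cos(x/4)/16) evaluated at B_t = -5*cos(B_t/4)/32
  diffusion = (-5*sin(x/4)/4) evaluated at B_t = -5*sin(B_t/4)/4
Therefore d(5*cos(B_t/4)) = (-5*cos(B_t/4)/32) dt + (-5*sin(B_t/4)/4) dB_t.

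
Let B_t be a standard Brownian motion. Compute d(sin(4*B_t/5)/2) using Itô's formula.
d(sin(4*B_t/5)/2) = (-4*sin(4*B_t/5)/25) dt + (2*cos(4*B_t/5)/5) dB_t

Itô's formula for f(B_t) gives d f(B_t) = f'(B_t) dB_t + (1/2) f''(B_t) dt. Compute derivatives of f(x) = sin(4*x/5)/2:
  f'(x)  = 2*cos(4*x/5)/5
  f''(x) = -8*sin(4*x/5)/25
Substitute x = B_t and multiply the f'' term by 1/2:
  drift     = (1/2) * (-8*sin(4*x/5)/25) evaluated at B_t = -4*sin(4*B_t/5)/25
  diffusion = (2*cos(4*x/5)/5) evaluated at B_t = 2*cos(4*B_t/5)/5
Therefore d(sin(4*B_t/5)/2) = (-4*sin(4*B_t/5)/25) dt + (2*cos(4*B_t/5)/5) dB_t.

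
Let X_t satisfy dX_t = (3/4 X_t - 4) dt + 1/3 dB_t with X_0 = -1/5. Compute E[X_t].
E[X_t] = 16/3 - 83*exp(3*t/4)/15

Taking expectations and using E[dB_t] = 0, the mean m(t) = E[X_t] satisfies the ODE m'(t) = a m(t) + b with m(0) = x_0. With a = 3/4, b = -4, x_0 = -1/5, the solution is
  m(t) = x_0 * exp(a t) + (b/a) * (exp(a t) - 1)
       = (-1/5) * exp((3/4) t) + ((-4)/(3/4)) * (exp((3/4) t) - 1)
       = 16/3 - 83*exp(3*t/4)/15.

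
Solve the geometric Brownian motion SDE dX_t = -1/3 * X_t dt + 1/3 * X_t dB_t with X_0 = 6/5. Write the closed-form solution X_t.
X_t = 6/5 * exp((-7/18) * t + (1/3) * B_t)

For GBM dX = mu X dt + sigma X dB with X_0 = x_0, apply Itô to Y = log X: dY = (mu - sigma^2/2) dt + sigma dB, so Y_t = log(x_0) + (mu - sigma^2/2) t + sigma B_t and hence X_t = x_0 * exp((mu - sigma^2/2) t + sigma B_t).
With mu = -1/3, sigma = 1/3, x_0 = 6/5, this gives:
  X_t = 6/5 * exp((-7/18) * t + (1/3) * B_t).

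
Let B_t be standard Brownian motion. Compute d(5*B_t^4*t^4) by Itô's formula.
d(5*B_t^4*t^4) = (B_t^2*t^3*(20*B_t^2 + 30*t)) dt + (20*B_t^3*t^4) dB_t

Itô's formula for f(t, x): d f(t, B_t) = (f_t + (1/2) f_xx) dt + f_x dB_t. Compute partials of f(t, x) = 5*t^4*x^4:
  f_t(t,x)  = 20*t^3*x^4
  f_x(t,x)  = 20*t^4*x^3
  f_xx(t,x) = 60*t^4*x^2
Assemble drift = f_t + (1/2) f_xx = t^3*x^2*(30*t + 20*x^2) and diffusion = f_x = 20*t^4*x^3. Substituting x = B_t:
  d(5*B_t^4*t^4) = (B_t^2*t^3*(20*B_t^2 + 30*t)) dt + (20*B_t^3*t^4) dB_t.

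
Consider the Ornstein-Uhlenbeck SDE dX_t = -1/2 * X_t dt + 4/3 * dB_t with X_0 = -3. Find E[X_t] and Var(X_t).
E[X_t] = -3*exp(-t/2); Var(X_t) = 16/9 - 16*exp(-t)/9

The OU SDE dX = -theta X dt + sigma dB admits the integrating factor exp(theta t): d(exp(theta t) X_t) = sigma exp(theta t) dB_t. Integrating from 0 to t:
  X_t = x_0 * exp(-theta t) + sigma * int_0^t exp(-theta (t-s)) dB_s.
The Itô integral has mean 0 and (by the Itô isometry) variance sigma^2 * int_0^t exp(-2 theta (t - s)) ds = sigma^2 * (1 - exp(-2 theta t)) / (2 theta).
With theta = 1/2, sigma = 4/3, x_0 = -3:
  E[X_t] = -3 * exp(-1/2 t) = -3*exp(-t/2)
  Var(X_t) = (4/3)^2 * (1 - exp(-2*1/2 t)) / (2 * 1/2) = 16/9 - 16*exp(-t)/9.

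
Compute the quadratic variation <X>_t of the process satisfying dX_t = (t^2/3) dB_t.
<X>_t = t^5/45

For an Itô process dX_t = a(t) dt + b(t) dB_t, the quadratic variation is <X>_t = int_0^t b(s)^2 ds (the drift term does not contribute). Here b(s) = s^2/3, so
  b(s)^2 = s^4/9.
Integrating from 0 to t:
  <X>_t = int_0^t (s^4/9) ds = t^5/45.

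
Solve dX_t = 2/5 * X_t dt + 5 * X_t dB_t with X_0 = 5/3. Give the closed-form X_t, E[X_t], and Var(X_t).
X_t = 5/3 * exp((-121/10) t + (5) B_t); E[X_t] = 5*exp(2*t/5)/3; Var(X_t) = 25*(exp(25*t) - 1)*exp(4*t/5)/9

For GBM dX = mu X dt + sigma X dB with X_0 = x_0, apply Itô to Y = log X: dY = (mu - sigma^2/2) dt + sigma dB, so Y_t = log(x_0) + (mu - sigma^2/2) t + sigma B_t and hence X_t = x_0 * exp((mu - sigma^2/2) t + sigma B_t).
With mu = 2/5, sigma = 5, x_0 = 5/3, this gives:
  X_t = 5/3 * exp((-121/10) * t + (5) * B_t).
Since sigma*B_t ~ Normal(0, sigma^2 t), E[exp(sigma*B_t)] = exp(sigma^2 t / 2); so E[X_t] = x_0 * exp((mu - sigma^2/2) t) * exp(sigma^2 t / 2) = x_0 * exp(mu t) = 5*exp(2*t/5)/3.
Var(X_t) = E[X_t^2] - (E[X_t])^2 = x_0^2 * exp(2 mu t) * (exp(sigma^2 t) - 1) = 25*(exp(25*t) - 1)*exp(4*t/5)/9.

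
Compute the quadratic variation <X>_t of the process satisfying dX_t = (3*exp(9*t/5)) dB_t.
<X>_t = 5*exp(18*t/5)/2 - 5/2

For an Itô process dX_t = a(t) dt + b(t) dB_t, the quadratic variation is <X>_t = int_0^t b(s)^2 ds (the drift term does not contribute). Here b(s) = 3*exp(9*s/5), so
  b(s)^2 = 9*exp(18*s/5).
Integrating from 0 to t:
  <X>_t = int_0^t (9*exp(18*s/5)) ds = 5*exp(18*t/5)/2 - 5/2.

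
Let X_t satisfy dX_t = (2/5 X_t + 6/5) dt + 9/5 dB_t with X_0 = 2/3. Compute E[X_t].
E[X_t] = 11*exp(2*t/5)/3 - 3

Taking expectations and using E[dB_t] = 0, the mean m(t) = E[X_t] satisfies the ODE m'(t) = a m(t) + b with m(0) = x_0. With a = 2/5, b = 6/5, x_0 = 2/3, the solution is
  m(t) = x_0 * exp(a t) + (b/a) * (exp(a t) - 1)
       = (2/3) * exp((2/5) t) + ((6/5)/(2/5)) * (exp((2/5) t) - 1)
       = 11*exp(2*t/5)/3 - 3.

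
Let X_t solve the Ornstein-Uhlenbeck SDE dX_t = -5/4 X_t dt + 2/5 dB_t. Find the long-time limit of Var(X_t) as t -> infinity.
lim Var(X_t) = 8/125

The OU SDE dX = -theta X dt + sigma dB admits the integrating factor exp(theta t): d(exp(theta t) X_t) = sigma exp(theta t) dB_t. Integrating from 0 to t gives X_t = x_0 * exp(-theta t) + sigma * int_0^t exp(-theta (t-s)) dB_s for any initial x_0. The Itô integral has variance (by the Itô isometry) sigma^2 * int_0^t exp(-2 theta (t - s)) ds = sigma^2 * (1 - exp(-2 theta t)) / (2 theta), independent of x_0.
With theta = 5/4, sigma = 2/5:
  Var(X_t) = (2/5)^2 * (1 - exp(-2*5/4 t)) / (2 * 5/4) = 8/125 - 8*exp(-5*t/2)/125.
As t -> infinity, exp(-2*5/4 t) -> 0, so the stationary variance is sigma^2 / (2 theta) = 8/125.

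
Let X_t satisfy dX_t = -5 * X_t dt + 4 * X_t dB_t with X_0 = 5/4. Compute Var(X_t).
Var(X_t) = (25*exp(16*t) - 25)*exp(-10*t)/16

For GBM dX = mu X dt + sigma X dB with X_0 = x_0, apply Itô to Y = log X: dY = (mu - sigma^2/2) dt + sigma dB, so Y_t = log(x_0) + (mu - sigma^2/2) t + sigma B_t and hence X_t = x_0 * exp((mu - sigma^2/2) t + sigma B_t).
With mu = -5, sigma = 4, x_0 = 5/4, this gives:
  X_t = 5/4 * exp((-13) * t + (4) * B_t).
Since sigma*B_t ~ Normal(0, sigma^2 t), E[exp(sigma*B_t)] = exp(sigma^2 t / 2); so E[X_t] = x_0 * exp((mu - sigma^2/2) t) * exp(sigma^2 t / 2) = x_0 * exp(mu t) = 5*exp(-5*t)/4.
Var(X_t) = E[X_t^2] - (E[X_t])^2 = x_0^2 * exp(2 mu t) * (exp(sigma^2 t) - 1) = (25*exp(16*t) - 25)*exp(-10*t)/16.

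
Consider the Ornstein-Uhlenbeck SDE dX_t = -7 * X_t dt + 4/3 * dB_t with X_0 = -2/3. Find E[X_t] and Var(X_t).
E[X_t] = -2*exp(-7*t)/3; Var(X_t) = 8/63 - 8*exp(-14*t)/63

The OU SDE dX = -theta X dt + sigma dB admits the integrating factor exp(theta t): d(exp(theta t) X_t) = sigma exp(theta t) dB_t. Integrating from 0 to t:
  X_t = x_0 * exp(-theta t) + sigma * int_0^t exp(-theta (t-s)) dB_s.
The Itô integral has mean 0 and (by the Itô isometry) variance sigma^2 * int_0^t exp(-2 theta (t - s)) ds = sigma^2 * (1 - exp(-2 theta t)) / (2 theta).
With theta = 7, sigma = 4/3, x_0 = -2/3:
  E[X_t] = -2/3 * exp(-7 t) = -2*exp(-7*t)/3
  Var(X_t) = (4/3)^2 * (1 - exp(-2*7 t)) / (2 * 7) = 8/63 - 8*exp(-14*t)/63.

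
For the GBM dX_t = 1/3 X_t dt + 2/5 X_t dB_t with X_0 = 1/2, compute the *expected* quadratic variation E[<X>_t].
E[<X>_t] = 3*exp(62*t/75)/62 - 3/62

<X>_t = int_0^t ((2/5) * X_s)^2 ds. Taking expectation inside the integral: E[<X>_t] = (2/5)^2 * int_0^t E[X_s^2] ds. For GBM, E[X_s^2] = x_0^2 * exp((2 mu + sigma^2) s). Integrating:
  E[<X>_t] = (2/5)^2 * (1/2)^2 * (exp((2*(1/3) + (2/5)^2) t) - 1) / (2*(1/3) + (2/5)^2)
           = (2/5)^2 * (1/2)^2 * (exp((62/75) t) - 1) / (62/75) = 3*exp(62*t/75)/62 - 3/62.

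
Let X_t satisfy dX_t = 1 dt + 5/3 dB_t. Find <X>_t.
<X>_t = 25*t/9

For an Itô process dX_t = a(t) dt + b(t) dB_t, the quadratic variation is <X>_t = int_0^t b(s)^2 ds (the drift term does not contribute). Here b(s) = 5/3, so
  b(s)^2 = 25/9.
Integrating from 0 to t:
  <X>_t = int_0^t (25/9) ds = 25*t/9.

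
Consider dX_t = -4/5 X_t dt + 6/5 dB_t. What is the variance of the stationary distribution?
lim Var(X_t) = 9/10

The OU SDE dX = -theta X dt + sigma dB admits the integrating factor exp(theta t): d(exp(theta t) X_t) = sigma exp(theta t) dB_t. Integrating from 0 to t gives X_t = x_0 * exp(-theta t) + sigma * int_0^t exp(-theta (t-s)) dB_s for any initial x_0. The Itô integral has variance (by the Itô isometry) sigma^2 * int_0^t exp(-2 theta (t - s)) ds = sigma^2 * (1 - exp(-2 theta t)) / (2 theta), independent of x_0.
With theta = 4/5, sigma = 6/5:
  Var(X_t) = (6/5)^2 * (1 - exp(-2*4/5 t)) / (2 * 4/5) = 9/10 - 9*exp(-8*t/5)/10.
As t -> infinity, exp(-2*4/5 t) -> 0, so the stationary variance is sigma^2 / (2 theta) = 9/10.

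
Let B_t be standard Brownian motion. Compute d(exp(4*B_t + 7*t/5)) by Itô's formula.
d(exp(4*B_t + 7*t/5)) = (47*exp(4*B_t + 7*t/5)/5) dt + (4*exp(4*B_t + 7*t/5)) dB_t

Itô's formula for f(t, x): d f(t, B_t) = (f_t + (1/2) f_xx) dt + f_x dB_t. Compute partials of f(t, x) = exp(7*t/5 + 4*x):
  f_t(t,x)  = 7*exp(7*t/5 + 4*x)/5
  f_x(t,x)  = 4*exp(7*t/5 + 4*x)
  f_xx(t,x) = 16*exp(7*t/5 + 4*x)
Assemble drift = f_t + (1/2) f_xx = 47*exp(7*t/5 + 4*x)/5 and diffusion = f_x = 4*exp(7*t/5 + 4*x). Substituting x = B_t:
  d(exp(4*B_t + 7*t/5)) = (47*exp(4*B_t + 7*t/5)/5) dt + (4*exp(4*B_t + 7*t/5)) dB_t.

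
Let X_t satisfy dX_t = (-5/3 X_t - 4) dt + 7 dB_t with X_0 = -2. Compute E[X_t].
E[X_t] = -12/5 + 2*exp(-5*t/3)/5

Taking expectations and using E[dB_t] = 0, the mean m(t) = E[X_t] satisfies the ODE m'(t) = a m(t) + b with m(0) = x_0. With a = -5/3, b = -4, x_0 = -2, the solution is
  m(t) = x_0 * exp(a t) + (b/a) * (exp(a t) - 1)
       = (-2) * exp((-5/3) t) + ((-4)/(-5/3)) * (exp((-5/3) t) - 1)
       = -12/5 + 2*exp(-5*t/3)/5.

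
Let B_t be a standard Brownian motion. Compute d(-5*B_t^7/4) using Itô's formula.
d(-5*B_t^7/4) = (-105*B_t^5/4) dt + (-35*B_t^6/4) dB_t

Itô's formula for f(B_t) gives d f(B_t) = f'(B_t) dB_t + (1/2) f''(B_t) dt. Compute derivatives of f(x) = -5*x^7/4:
  f'(x)  = -35*x^6/4
  f''(x) = -105*x^5/2
Substitute x = B_t and multiply the f'' term by 1/2:
  drift     = (1/2) * (-105*x^5/2) evaluated at B_t = -105*B_t^5/4
  diffusion = (-35*x^6/4) evaluated at B_t = -35*B_t^6/4
Therefore d(-5*B_t^7/4) = (-105*B_t^5/4) dt + (-35*B_t^6/4) dB_t.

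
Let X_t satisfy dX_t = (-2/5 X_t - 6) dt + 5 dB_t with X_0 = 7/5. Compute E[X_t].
E[X_t] = -15 + 82*exp(-2*t/5)/5

Taking expectations and using E[dB_t] = 0, the mean m(t) = E[X_t] satisfies the ODE m'(t) = a m(t) + b with m(0) = x_0. With a = -2/5, b = -6, x_0 = 7/5, the solution is
  m(t) = x_0 * exp(a t) + (b/a) * (exp(a t) - 1)
       = (7/5) * exp((-2/5) t) + ((-6)/(-2/5)) * (exp((-2/5) t) - 1)
       = -15 + 82*exp(-2*t/5)/5.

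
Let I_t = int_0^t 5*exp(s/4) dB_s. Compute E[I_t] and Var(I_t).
E[I_t] = 0; Var(I_t) = 50*exp(t/2) - 50

The Itô integral of a deterministic integrand f(s) has mean 0 because each increment f(s) * (B_{s+ds} - B_s) has mean 0. By the Itô isometry:
  Var( int_0^t f(s) dB_s ) = E[ (int_0^t f(s) dB_s)^2 ] = int_0^t f(s)^2 ds.
Here f(s) = 5*exp(s/4), so f(s)^2 = 25*exp(s/2). Integrate:
  int_0^t (25*exp(s/2)) ds = 50*exp(t/2) - 50.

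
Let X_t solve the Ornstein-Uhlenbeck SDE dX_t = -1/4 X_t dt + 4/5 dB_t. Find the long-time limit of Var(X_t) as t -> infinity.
lim Var(X_t) = 32/25

The OU SDE dX = -theta X dt + sigma dB admits the integrating factor exp(theta t): d(exp(theta t) X_t) = sigma exp(theta t) dB_t. Integrating from 0 to t gives X_t = x_0 * exp(-theta t) + sigma * int_0^t exp(-theta (t-s)) dB_s for any initial x_0. The Itô integral has variance (by the Itô isometry) sigma^2 * int_0^t exp(-2 theta (t - s)) ds = sigma^2 * (1 - exp(-2 theta t)) / (2 theta), independent of x_0.
With theta = 1/4, sigma = 4/5:
  Var(X_t) = (4/5)^2 * (1 - exp(-2*1/4 t)) / (2 * 1/4) = 32/25 - 32*exp(-t/2)/25.
As t -> infinity, exp(-2*1/4 t) -> 0, so the stationary variance is sigma^2 / (2 theta) = 32/25.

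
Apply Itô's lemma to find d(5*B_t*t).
d(5*B_t*t) = (5*B_t) dt + (5*t) dB_t

Itô's formula for f(t, x): d f(t, B_t) = (f_t + (1/2) f_xx) dt + f_x dB_t. Compute partials of f(t, x) = 5*t*x:
  f_t(t,x)  = 5*x
  f_x(t,x)  = 5*t
  f_xx(t,x) = 0
Assemble drift = f_t + (1/2) f_xx = 5*x and diffusion = f_x = 5*t. Substituting x = B_t:
  d(5*B_t*t) = (5*B_t) dt + (5*t) dB_t.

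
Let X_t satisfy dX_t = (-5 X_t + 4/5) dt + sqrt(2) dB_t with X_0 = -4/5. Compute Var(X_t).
Var(X_t) = 1/5 - exp(-10*t)/5

The variance V(t) = Var(X_t) satisfies V'(t) = 2 a V(t) + c^2 with V(0) = 0 (drift coefficient is linear in X, diffusion is constant). With a = -5, c = sqrt(2), the solution is
  V(t) = (c^2 / (2 a)) * (exp(2 a t) - 1)
       = (sqrt(2)^2 / (2*(-5))) * (exp((-10) t) - 1)
       = 1/5 - exp(-10*t)/5.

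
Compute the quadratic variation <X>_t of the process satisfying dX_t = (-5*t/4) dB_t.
<X>_t = 25*t^3/48

For an Itô process dX_t = a(t) dt + b(t) dB_t, the quadratic variation is <X>_t = int_0^t b(s)^2 ds (the drift term does not contribute). Here b(s) = -5*s/4, so
  b(s)^2 = 25*s^2/16.
Integrating from 0 to t:
  <X>_t = int_0^t (25*s^2/16) ds = 25*t^3/48.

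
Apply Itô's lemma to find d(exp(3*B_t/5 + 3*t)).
d(exp(3*B_t/5 + 3*t)) = (159*exp(3*B_t/5 + 3*t)/50) dt + (3*exp(3*B_t/5 + 3*t)/5) dB_t

Itô's formula for f(t, x): d f(t, B_t) = (f_t + (1/2) f_xx) dt + f_x dB_t. Compute partials of f(t, x) = exp(3*t + 3*x/5):
  f_t(t,x)  = 3*exp(3*t + 3*x/5)
  f_x(t,x)  = 3*exp(3*t + 3*x/5)/5
  f_xx(t,x) = 9*exp(3*t + 3*x/5)/25
Assemble drift = f_t + (1/2) f_xx = 159*exp(3*t + 3*x/5)/50 and diffusion = f_x = 3*exp(3*t + 3*x/5)/5. Substituting x = B_t:
  d(exp(3*B_t/5 + 3*t)) = (159*exp(3*B_t/5 + 3*t)/50) dt + (3*exp(3*B_t/5 + 3*t)/5) dB_t.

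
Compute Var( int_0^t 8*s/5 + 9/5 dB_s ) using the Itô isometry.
Var = t*(64*t^2 + 216*t + 243)/75

The Itô integral of a deterministic integrand f(s) has mean 0 because each increment f(s) * (B_{s+ds} - B_s) has mean 0. By the Itô isometry:
  Var( int_0^t f(s) dB_s ) = E[ (int_0^t f(s) dB_s)^2 ] = int_0^t f(s)^2 ds.
Here f(s) = 8*s/5 + 9/5, so f(s)^2 = (8*s + 9)^2/25. Integrate:
  int_0^t ((8*s + 9)^2/25) ds = t*(64*t^2 + 216*t + 243)/75.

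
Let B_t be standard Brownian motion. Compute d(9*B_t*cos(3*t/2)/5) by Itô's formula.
d(9*B_t*cos(3*t/2)/5) = (-27*B_t*sin(3*t/2)/10) dt + (9*cos(3*t/2)/5) dB_t

Itô's formula for f(t, x): d f(t, B_t) = (f_t + (1/2) f_xx) dt + f_x dB_t. Compute partials of f(t, x) = 9*x*cos(3*t/2)/5:
  f_t(t,x)  = -27*x*sin(3*t/2)/10
  f_x(t,x)  = 9*cos(3*t/2)/5
  f_xx(t,x) = 0
Assemble drift = f_t + (1/2) f_xx = -27*x*sin(3*t/2)/10 and diffusion = f_x = 9*cos(3*t/2)/5. Substituting x = B_t:
  d(9*B_t*cos(3*t/2)/5) = (-27*B_t*sin(3*t/2)/10) dt + (9*cos(3*t/2)/5) dB_t.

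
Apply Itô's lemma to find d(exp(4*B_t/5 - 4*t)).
d(exp(4*B_t/5 - 4*t)) = (-92*exp(4*B_t/5 - 4*t)/25) dt + (4*exp(4*B_t/5 - 4*t)/5) dB_t

Itô's formula for f(t, x): d f(t, B_t) = (f_t + (1/2) f_xx) dt + f_x dB_t. Compute partials of f(t, x) = exp(-4*t + 4*x/5):
  f_t(t,x)  = -4*exp(-4*t + 4*x/5)
  f_x(t,x)  = 4*exp(-4*t + 4*x/5)/5
  f_xx(t,x) = 16*exp(-4*t + 4*x/5)/25
Assemble drift = f_t + (1/2) f_xx = -92*exp(-4*t + 4*x/5)/25 and diffusion = f_x = 4*exp(-4*t + 4*x/5)/5. Substituting x = B_t:
  d(exp(4*B_t/5 - 4*t)) = (-92*exp(4*B_t/5 - 4*t)/25) dt + (4*exp(4*B_t/5 - 4*t)/5) dB_t.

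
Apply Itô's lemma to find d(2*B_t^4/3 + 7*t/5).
d(2*B_t^4/3 + 7*t/5) = (4*B_t^2 + 7/5) dt + (8*B_t^3/3) dB_t

Itô's formula for f(t, x): d f(t, B_t) = (f_t + (1/2) f_xx) dt + f_x dB_t. Compute partials of f(t, x) = 7*t/5 + 2*x^4/3:
  f_t(t,x)  = 7/5
  f_x(t,x)  = 8*x^3/3
  f_xx(t,x) = 8*x^2
Assemble drift = f_t + (1/2) f_xx = 4*x^2 + 7/5 and diffusion = f_x = 8*x^3/3. Substituting x = B_t:
  d(2*B_t^4/3 + 7*t/5) = (4*B_t^2 + 7/5) dt + (8*B_t^3/3) dB_t.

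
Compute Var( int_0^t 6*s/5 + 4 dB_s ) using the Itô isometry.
Var = 4*t*(3*t^2 + 30*t + 100)/25

The Itô integral of a deterministic integrand f(s) has mean 0 because each increment f(s) * (B_{s+ds} - B_s) has mean 0. By the Itô isometry:
  Var( int_0^t f(s) dB_s ) = E[ (int_0^t f(s) dB_s)^2 ] = int_0^t f(s)^2 ds.
Here f(s) = 6*s/5 + 4, so f(s)^2 = 4*(3*s + 10)^2/25. Integrate:
  int_0^t (4*(3*s + 10)^2/25) ds = 4*t*(3*t^2 + 30*t + 100)/25.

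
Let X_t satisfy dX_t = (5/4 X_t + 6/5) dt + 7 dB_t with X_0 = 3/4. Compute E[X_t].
E[X_t] = 171*exp(5*t/4)/100 - 24/25

Taking expectations and using E[dB_t] = 0, the mean m(t) = E[X_t] satisfies the ODE m'(t) = a m(t) + b with m(0) = x_0. With a = 5/4, b = 6/5, x_0 = 3/4, the solution is
  m(t) = x_0 * exp(a t) + (b/a) * (exp(a t) - 1)
       = (3/4) * exp((5/4) t) + ((6/5)/(5/4)) * (exp((5/4) t) - 1)
       = 171*exp(5*t/4)/100 - 24/25.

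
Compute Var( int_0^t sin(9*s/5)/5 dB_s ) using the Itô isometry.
Var = t/50 - sin(18*t/5)/180

The Itô integral of a deterministic integrand f(s) has mean 0 because each increment f(s) * (B_{s+ds} - B_s) has mean 0. By the Itô isometry:
  Var( int_0^t f(s) dB_s ) = E[ (int_0^t f(s) dB_s)^2 ] = int_0^t f(s)^2 ds.
Here f(s) = sin(9*s/5)/5, so f(s)^2 = sin(9*s/5)^2/25. Integrate:
  int_0^t (sin(9*s/5)^2/25) ds = t/50 - sin(18*t/5)/180.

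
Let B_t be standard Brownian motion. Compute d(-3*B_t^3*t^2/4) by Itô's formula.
d(-3*B_t^3*t^2/4) = (3*B_t*t*(-2*B_t^2 - 3*t)/4) dt + (-9*B_t^2*t^2/4) dB_t

Itô's formula for f(t, x): d f(t, B_t) = (f_t + (1/2) f_xx) dt + f_x dB_t. Compute partials of f(t, x) = -3*t^2*x^3/4:
  f_t(t,x)  = -3*t*x^3/2
  f_x(t,x)  = -9*t^2*x^2/4
  f_xx(t,x) = -9*t^2*x/2
Assemble drift = f_t + (1/2) f_xx = 3*t*x*(-3*t - 2*x^2)/4 and diffusion = f_x = -9*t^2*x^2/4. Substituting x = B_t:
  d(-3*B_t^3*t^2/4) = (3*B_t*t*(-2*B_t^2 - 3*t)/4) dt + (-9*B_t^2*t^2/4) dB_t.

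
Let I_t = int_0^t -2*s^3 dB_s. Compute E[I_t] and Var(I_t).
E[I_t] = 0; Var(I_t) = 4*t^7/7

The Itô integral of a deterministic integrand f(s) has mean 0 because each increment f(s) * (B_{s+ds} - B_s) has mean 0. By the Itô isometry:
  Var( int_0^t f(s) dB_s ) = E[ (int_0^t f(s) dB_s)^2 ] = int_0^t f(s)^2 ds.
Here f(s) = -2*s^3, so f(s)^2 = 4*s^6. Integrate:
  int_0^t (4*s^6) ds = 4*t^7/7.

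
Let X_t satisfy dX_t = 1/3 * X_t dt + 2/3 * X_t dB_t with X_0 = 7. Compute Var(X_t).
Var(X_t) = 49*(exp(4*t/9) - 1)*exp(2*t/3)

For GBM dX = mu X dt + sigma X dB with X_0 = x_0, apply Itô to Y = log X: dY = (mu - sigma^2/2) dt + sigma dB, so Y_t = log(x_0) + (mu - sigma^2/2) t + sigma B_t and hence X_t = x_0 * exp((mu - sigma^2/2) t + sigma B_t).
With mu = 1/3, sigma = 2/3, x_0 = 7, this gives:
  X_t = 7 * exp((1/9) * t + (2/3) * B_t).
Since sigma*B_t ~ Normal(0, sigma^2 t), E[exp(sigma*B_t)] = exp(sigma^2 t / 2); so E[X_t] = x_0 * exp((mu - sigma^2/2) t) * exp(sigma^2 t / 2) = x_0 * exp(mu t) = 7*exp(t/3).
Var(X_t) = E[X_t^2] - (E[X_t])^2 = x_0^2 * exp(2 mu t) * (exp(sigma^2 t) - 1) = 49*(exp(4*t/9) - 1)*exp(2*t/3).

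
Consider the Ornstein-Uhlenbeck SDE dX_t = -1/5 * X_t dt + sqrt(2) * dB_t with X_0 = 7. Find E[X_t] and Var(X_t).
E[X_t] = 7*exp(-t/5); Var(X_t) = 5 - 5*exp(-2*t/5)

The OU SDE dX = -theta X dt + sigma dB admits the integrating factor exp(theta t): d(exp(theta t) X_t) = sigma exp(theta t) dB_t. Integrating from 0 to t:
  X_t = x_0 * exp(-theta t) + sigma * int_0^t exp(-theta (t-s)) dB_s.
The Itô integral has mean 0 and (by the Itô isometry) variance sigma^2 * int_0^t exp(-2 theta (t - s)) ds = sigma^2 * (1 - exp(-2 theta t)) / (2 theta).
With theta = 1/5, sigma = sqrt(2), x_0 = 7:
  E[X_t] = 7 * exp(-1/5 t) = 7*exp(-t/5)
  Var(X_t) = (sqrt(2))^2 * (1 - exp(-2*1/5 t)) / (2 * 1/5) = 5 - 5*exp(-2*t/5).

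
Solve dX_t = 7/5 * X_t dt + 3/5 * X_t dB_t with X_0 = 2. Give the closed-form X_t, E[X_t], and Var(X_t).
X_t = 2 * exp((61/50) t + (3/5) B_t); E[X_t] = 2*exp(7*t/5); Var(X_t) = 4*(exp(9*t/25) - 1)*exp(14*t/5)

For GBM dX = mu X dt + sigma X dB with X_0 = x_0, apply Itô to Y = log X: dY = (mu - sigma^2/2) dt + sigma dB, so Y_t = log(x_0) + (mu - sigma^2/2) t + sigma B_t and hence X_t = x_0 * exp((mu - sigma^2/2) t + sigma B_t).
With mu = 7/5, sigma = 3/5, x_0 = 2, this gives:
  X_t = 2 * exp((61/50) * t + (3/5) * B_t).
Since sigma*B_t ~ Normal(0, sigma^2 t), E[exp(sigma*B_t)] = exp(sigma^2 t / 2); so E[X_t] = x_0 * exp((mu - sigma^2/2) t) * exp(sigma^2 t / 2) = x_0 * exp(mu t) = 2*exp(7*t/5).
Var(X_t) = E[X_t^2] - (E[X_t])^2 = x_0^2 * exp(2 mu t) * (exp(sigma^2 t) - 1) = 4*(exp(9*t/25) - 1)*exp(14*t/5).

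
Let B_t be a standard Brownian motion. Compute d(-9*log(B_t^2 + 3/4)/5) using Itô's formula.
d(-9*log(B_t^2 + 3/4)/5) = (36*(4*B_t^2 - 3)/(5*(4*B_t^2 + 3)^2)) dt + (-72*B_t/(20*B_t^2 + 15)) dB_t

Itô's formula for f(B_t) gives d f(B_t) = f'(B_t) dB_t + (1/2) f''(B_t) dt. Compute derivatives of f(x) = -9*log(x^2 + 3/4)/5:
  f'(x)  = -72*x/(20*x^2 + 15)
  f''(x) = 72*(4*x^2 - 3)/(5*(4*x^2 + 3)^2)
Substitute x = B_t and multiply the f'' term by 1/2:
  drift     = (1/2) * (72*(4*x^2 - 3)/(5*(4*x^2 + 3)^2)) evaluated at B_t = 36*(4*B_t^2 - 3)/(5*(4*B_t^2 + 3)^2)
  diffusion = (-72*x/(20*x^2 + 15)) evaluated at B_t = -72*B_t/(20*B_t^2 + 15)
Therefore d(-9*log(B_t^2 + 3/4)/5) = (36*(4*B_t^2 - 3)/(5*(4*B_t^2 + 3)^2)) dt + (-72*B_t/(20*B_t^2 + 15)) dB_t.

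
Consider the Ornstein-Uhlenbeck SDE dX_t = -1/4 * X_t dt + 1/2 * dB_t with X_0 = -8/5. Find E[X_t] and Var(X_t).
E[X_t] = -8*exp(-t/4)/5; Var(X_t) = 1/2 - exp(-t/2)/2

The OU SDE dX = -theta X dt + sigma dB admits the integrating factor exp(theta t): d(exp(theta t) X_t) = sigma exp(theta t) dB_t. Integrating from 0 to t:
  X_t = x_0 * exp(-theta t) + sigma * int_0^t exp(-theta (t-s)) dB_s.
The Itô integral has mean 0 and (by the Itô isometry) variance sigma^2 * int_0^t exp(-2 theta (t - s)) ds = sigma^2 * (1 - exp(-2 theta t)) / (2 theta).
With theta = 1/4, sigma = 1/2, x_0 = -8/5:
  E[X_t] = -8/5 * exp(-1/4 t) = -8*exp(-t/4)/5
  Var(X_t) = (1/2)^2 * (1 - exp(-2*1/4 t)) / (2 * 1/4) = 1/2 - exp(-t/2)/2.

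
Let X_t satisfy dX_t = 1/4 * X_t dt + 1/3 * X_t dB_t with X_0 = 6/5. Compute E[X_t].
E[X_t] = 6*exp(t/4)/5

For GBM dX = mu X dt + sigma X dB with X_0 = x_0, apply Itô to Y = log X: dY = (mu - sigma^2/2) dt + sigma dB, so Y_t = log(x_0) + (mu - sigma^2/2) t + sigma B_t and hence X_t = x_0 * exp((mu - sigma^2/2) t + sigma B_t).
With mu = 1/4, sigma = 1/3, x_0 = 6/5, this gives:
  X_t = 6/5 * exp((7/36) * t + (1/3) * B_t).
Since sigma*B_t ~ Normal(0, sigma^2 t), E[exp(sigma*B_t)] = exp(sigma^2 t / 2); so E[X_t] = x_0 * exp((mu - sigma^2/2) t) * exp(sigma^2 t / 2) = x_0 * exp(mu t) = 6*exp(t/4)/5.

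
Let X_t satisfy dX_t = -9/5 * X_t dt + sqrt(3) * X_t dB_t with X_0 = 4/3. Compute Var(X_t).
Var(X_t) = (16*exp(3*t) - 16)*exp(-18*t/5)/9

For GBM dX = mu X dt + sigma X dB with X_0 = x_0, apply Itô to Y = log X: dY = (mu - sigma^2/2) dt + sigma dB, so Y_t = log(x_0) + (mu - sigma^2/2) t + sigma B_t and hence X_t = x_0 * exp((mu - sigma^2/2) t + sigma B_t).
With mu = -9/5, sigma = sqrt(3), x_0 = 4/3, this gives:
  X_t = 4/3 * exp((-33/10) * t + (sqrt(3)) * B_t).
Since sigma*B_t ~ Normal(0, sigma^2 t), E[exp(sigma*B_t)] = exp(sigma^2 t / 2); so E[X_t] = x_0 * exp((mu - sigma^2/2) t) * exp(sigma^2 t / 2) = x_0 * exp(mu t) = 4*exp(-9*t/5)/3.
Var(X_t) = E[X_t^2] - (E[X_t])^2 = x_0^2 * exp(2 mu t) * (exp(sigma^2 t) - 1) = (16*exp(3*t) - 16)*exp(-18*t/5)/9.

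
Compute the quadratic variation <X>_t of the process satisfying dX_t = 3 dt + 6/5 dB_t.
<X>_t = 36*t/25

For an Itô process dX_t = a(t) dt + b(t) dB_t, the quadratic variation is <X>_t = int_0^t b(s)^2 ds (the drift term does not contribute). Here b(s) = 6/5, so
  b(s)^2 = 36/25.
Integrating from 0 to t:
  <X>_t = int_0^t (36/25) ds = 36*t/25.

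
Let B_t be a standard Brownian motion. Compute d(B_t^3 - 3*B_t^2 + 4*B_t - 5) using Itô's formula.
d(B_t^3 - 3*B_t^2 + 4*B_t - 5) = (3*B_t - 3) dt + (3*B_t^2 - 6*B_t + 4) dB_t

Itô's formula for f(B_t) gives d f(B_t) = f'(B_t) dB_t + (1/2) f''(B_t) dt. Compute derivatives of f(x) = x^3 - 3*x^2 + 4*x - 5:
  f'(x)  = 3*x^2 - 6*x + 4
  f''(x) = 6*x - 6
Substitute x = B_t and multiply the f'' term by 1/2:
  drift     = (1/2) * (6*x - 6) evaluated at B_t = 3*B_t - 3
  diffusion = (3*x^2 - 6*x + 4) evaluated at B_t = 3*B_t^2 - 6*B_t + 4
Therefore d(B_t^3 - 3*B_t^2 + 4*B_t - 5) = (3*B_t - 3) dt + (3*B_t^2 - 6*B_t + 4) dB_t.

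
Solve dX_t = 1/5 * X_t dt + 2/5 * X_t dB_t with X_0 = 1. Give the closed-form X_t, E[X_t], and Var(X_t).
X_t = 1 * exp((3/25) t + (2/5) B_t); E[X_t] = exp(t/5); Var(X_t) = exp(14*t/25) - exp(2*t/5)

For GBM dX = mu X dt + sigma X dB with X_0 = x_0, apply Itô to Y = log X: dY = (mu - sigma^2/2) dt + sigma dB, so Y_t = log(x_0) + (mu - sigma^2/2) t + sigma B_t and hence X_t = x_0 * exp((mu - sigma^2/2) t + sigma B_t).
With mu = 1/5, sigma = 2/5, x_0 = 1, this gives:
  X_t = 1 * exp((3/25) * t + (2/5) * B_t).
Since sigma*B_t ~ Normal(0, sigma^2 t), E[exp(sigma*B_t)] = exp(sigma^2 t / 2); so E[X_t] = x_0 * exp((mu - sigma^2/2) t) * exp(sigma^2 t / 2) = x_0 * exp(mu t) = exp(t/5).
Var(X_t) = E[X_t^2] - (E[X_t])^2 = x_0^2 * exp(2 mu t) * (exp(sigma^2 t) - 1) = exp(14*t/25) - exp(2*t/5).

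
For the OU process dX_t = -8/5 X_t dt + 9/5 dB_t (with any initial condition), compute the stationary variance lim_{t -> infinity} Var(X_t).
lim Var(X_t) = 81/80

The OU SDE dX = -theta X dt + sigma dB admits the integrating factor exp(theta t): d(exp(theta t) X_t) = sigma exp(theta t) dB_t. Integrating from 0 to t gives X_t = x_0 * exp(-theta t) + sigma * int_0^t exp(-theta (t-s)) dB_s for any initial x_0. The Itô integral has variance (by the Itô isometry) sigma^2 * int_0^t exp(-2 theta (t - s)) ds = sigma^2 * (1 - exp(-2 theta t)) / (2 theta), independent of x_0.
With theta = 8/5, sigma = 9/5:
  Var(X_t) = (9/5)^2 * (1 - exp(-2*8/5 t)) / (2 * 8/5) = 81/80 - 81*exp(-16*t/5)/80.
As t -> infinity, exp(-2*8/5 t) -> 0, so the stationary variance is sigma^2 / (2 theta) = 81/80.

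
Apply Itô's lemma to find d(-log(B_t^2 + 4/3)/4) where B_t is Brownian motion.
d(-log(B_t^2 + 4/3)/4) = (3*(3*B_t^2 - 4)/(4*(3*B_t^2 + 4)^2)) dt + (-3*B_t/(6*B_t^2 + 8)) dB_t

Itô's formula for f(B_t) gives d f(B_t) = f'(B_t) dB_t + (1/2) f''(B_t) dt. Compute derivatives of f(x) = -log(x^2 + 4/3)/4:
  f'(x)  = -3*x/(6*x^2 + 8)
  f''(x) = 3*(3*x^2 - 4)/(2*(3*x^2 + 4)^2)
Substitute x = B_t and multiply the f'' term by 1/2:
  drift     = (1/2) * (3*(3*x^2 - 4)/(2*(3*x^2 + 4)^2)) evaluated at B_t = 3*(3*B_t^2 - 4)/(4*(3*B_t^2 + 4)^2)
  diffusion = (-3*x/(6*x^2 + 8)) evaluated at B_t = -3*B_t/(6*B_t^2 + 8)
Therefore d(-log(B_t^2 + 4/3)/4) = (3*(3*B_t^2 - 4)/(4*(3*B_t^2 + 4)^2)) dt + (-3*B_t/(6*B_t^2 + 8)) dB_t.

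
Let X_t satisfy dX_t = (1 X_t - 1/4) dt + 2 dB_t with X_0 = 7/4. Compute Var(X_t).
Var(X_t) = 2*exp(2*t) - 2

The variance V(t) = Var(X_t) satisfies V'(t) = 2 a V(t) + c^2 with V(0) = 0 (drift coefficient is linear in X, diffusion is constant). With a = 1, c = 2, the solution is
  V(t) = (c^2 / (2 a)) * (exp(2 a t) - 1)
       = (2^2 / (2*1)) * (exp(2 t) - 1)
       = 2*exp(2*t) - 2.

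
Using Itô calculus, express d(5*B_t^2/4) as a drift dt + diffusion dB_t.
d(5*B_t^2/4) = (5/4) dt + (5*B_t/2) dB_t

Itô's formula for f(B_t) gives d f(B_t) = f'(B_t) dB_t + (1/2) f''(B_t) dt. Compute derivatives of f(x) = 5*x^2/4:
  f'(x)  = 5*x/2
  f''(x) = 5/2
Substitute x = B_t and multiply the f'' term by 1/2:
  drift     = (1/2) * (5/2) evaluated at B_t = 5/4
  diffusion = (5*x/2) evaluated at B_t = 5*B_t/2
Therefore d(5*B_t^2/4) = (5/4) dt + (5*B_t/2) dB_t.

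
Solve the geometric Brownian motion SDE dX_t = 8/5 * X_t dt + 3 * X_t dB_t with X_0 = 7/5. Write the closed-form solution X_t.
X_t = 7/5 * exp((-29/10) * t + (3) * B_t)

For GBM dX = mu X dt + sigma X dB with X_0 = x_0, apply Itô to Y = log X: dY = (mu - sigma^2/2) dt + sigma dB, so Y_t = log(x_0) + (mu - sigma^2/2) t + sigma B_t and hence X_t = x_0 * exp((mu - sigma^2/2) t + sigma B_t).
With mu = 8/5, sigma = 3, x_0 = 7/5, this gives:
  X_t = 7/5 * exp((-29/10) * t + (3) * B_t).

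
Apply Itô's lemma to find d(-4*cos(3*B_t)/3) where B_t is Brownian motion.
d(-4*cos(3*B_t)/3) = (6*cos(3*B_t)) dt + (4*sin(3*B_t)) dB_t

Itô's formula for f(B_t) gives d f(B_t) = f'(B_t) dB_t + (1/2) f''(B_t) dt. Compute derivatives of f(x) = -4*cos(3*x)/3:
  f'(x)  = 4*sin(3*x)
  f''(x) = 12*cos(3*x)
Substitute x = B_t and multiply the f'' term by 1/2:
  drift     = (1/2) * (12*cos(3*x)) evaluated at B_t = 6*cos(3*B_t)
  diffusion = (4*sin(3*x)) evaluated at B_t = 4*sin(3*B_t)
Therefore d(-4*cos(3*B_t)/3) = (6*cos(3*B_t)) dt + (4*sin(3*B_t)) dB_t.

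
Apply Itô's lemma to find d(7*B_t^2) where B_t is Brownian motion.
d(7*B_t^2) = (7) dt + (14*B_t) dB_t

Itô's formula for f(B_t) gives d f(B_t) = f'(B_t) dB_t + (1/2) f''(B_t) dt. Compute derivatives of f(x) = 7*x^2:
  f'(x)  = 14*x
  f''(x) = 14
Substitute x = B_t and multiply the f'' term by 1/2:
  drift     = (1/2) * (14) evaluated at B_t = 7
  diffusion = (14*x) evaluated at B_t = 14*B_t
Therefore d(7*B_t^2) = (7) dt + (14*B_t) dB_t.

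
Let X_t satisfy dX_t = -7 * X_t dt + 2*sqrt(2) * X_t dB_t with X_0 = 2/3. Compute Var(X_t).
Var(X_t) = (4*exp(8*t) - 4)*exp(-14*t)/9

For GBM dX = mu X dt + sigma X dB with X_0 = x_0, apply Itô to Y = log X: dY = (mu - sigma^2/2) dt + sigma dB, so Y_t = log(x_0) + (mu - sigma^2/2) t + sigma B_t and hence X_t = x_0 * exp((mu - sigma^2/2) t + sigma B_t).
With mu = -7, sigma = 2*sqrt(2), x_0 = 2/3, this gives:
  X_t = 2/3 * exp((-11) * t + (2*sqrt(2)) * B_t).
Since sigma*B_t ~ Normal(0, sigma^2 t), E[exp(sigma*B_t)] = exp(sigma^2 t / 2); so E[X_t] = x_0 * exp((mu - sigma^2/2) t) * exp(sigma^2 t / 2) = x_0 * exp(mu t) = 2*exp(-7*t)/3.
Var(X_t) = E[X_t^2] - (E[X_t])^2 = x_0^2 * exp(2 mu t) * (exp(sigma^2 t) - 1) = (4*exp(8*t) - 4)*exp(-14*t)/9.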